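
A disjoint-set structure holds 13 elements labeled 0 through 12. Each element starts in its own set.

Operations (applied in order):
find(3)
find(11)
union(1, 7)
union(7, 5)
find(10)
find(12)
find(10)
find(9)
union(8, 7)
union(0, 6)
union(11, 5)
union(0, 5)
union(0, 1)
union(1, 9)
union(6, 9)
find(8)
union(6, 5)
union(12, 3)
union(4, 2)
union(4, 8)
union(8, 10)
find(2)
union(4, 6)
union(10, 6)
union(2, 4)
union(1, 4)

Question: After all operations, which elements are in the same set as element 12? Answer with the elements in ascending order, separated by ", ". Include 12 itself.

Step 1: find(3) -> no change; set of 3 is {3}
Step 2: find(11) -> no change; set of 11 is {11}
Step 3: union(1, 7) -> merged; set of 1 now {1, 7}
Step 4: union(7, 5) -> merged; set of 7 now {1, 5, 7}
Step 5: find(10) -> no change; set of 10 is {10}
Step 6: find(12) -> no change; set of 12 is {12}
Step 7: find(10) -> no change; set of 10 is {10}
Step 8: find(9) -> no change; set of 9 is {9}
Step 9: union(8, 7) -> merged; set of 8 now {1, 5, 7, 8}
Step 10: union(0, 6) -> merged; set of 0 now {0, 6}
Step 11: union(11, 5) -> merged; set of 11 now {1, 5, 7, 8, 11}
Step 12: union(0, 5) -> merged; set of 0 now {0, 1, 5, 6, 7, 8, 11}
Step 13: union(0, 1) -> already same set; set of 0 now {0, 1, 5, 6, 7, 8, 11}
Step 14: union(1, 9) -> merged; set of 1 now {0, 1, 5, 6, 7, 8, 9, 11}
Step 15: union(6, 9) -> already same set; set of 6 now {0, 1, 5, 6, 7, 8, 9, 11}
Step 16: find(8) -> no change; set of 8 is {0, 1, 5, 6, 7, 8, 9, 11}
Step 17: union(6, 5) -> already same set; set of 6 now {0, 1, 5, 6, 7, 8, 9, 11}
Step 18: union(12, 3) -> merged; set of 12 now {3, 12}
Step 19: union(4, 2) -> merged; set of 4 now {2, 4}
Step 20: union(4, 8) -> merged; set of 4 now {0, 1, 2, 4, 5, 6, 7, 8, 9, 11}
Step 21: union(8, 10) -> merged; set of 8 now {0, 1, 2, 4, 5, 6, 7, 8, 9, 10, 11}
Step 22: find(2) -> no change; set of 2 is {0, 1, 2, 4, 5, 6, 7, 8, 9, 10, 11}
Step 23: union(4, 6) -> already same set; set of 4 now {0, 1, 2, 4, 5, 6, 7, 8, 9, 10, 11}
Step 24: union(10, 6) -> already same set; set of 10 now {0, 1, 2, 4, 5, 6, 7, 8, 9, 10, 11}
Step 25: union(2, 4) -> already same set; set of 2 now {0, 1, 2, 4, 5, 6, 7, 8, 9, 10, 11}
Step 26: union(1, 4) -> already same set; set of 1 now {0, 1, 2, 4, 5, 6, 7, 8, 9, 10, 11}
Component of 12: {3, 12}

Answer: 3, 12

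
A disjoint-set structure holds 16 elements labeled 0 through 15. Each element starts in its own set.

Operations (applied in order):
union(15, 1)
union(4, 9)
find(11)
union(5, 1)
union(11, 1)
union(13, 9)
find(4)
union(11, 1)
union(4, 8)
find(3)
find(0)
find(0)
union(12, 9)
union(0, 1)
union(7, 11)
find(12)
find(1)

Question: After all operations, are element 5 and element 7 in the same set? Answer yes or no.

Step 1: union(15, 1) -> merged; set of 15 now {1, 15}
Step 2: union(4, 9) -> merged; set of 4 now {4, 9}
Step 3: find(11) -> no change; set of 11 is {11}
Step 4: union(5, 1) -> merged; set of 5 now {1, 5, 15}
Step 5: union(11, 1) -> merged; set of 11 now {1, 5, 11, 15}
Step 6: union(13, 9) -> merged; set of 13 now {4, 9, 13}
Step 7: find(4) -> no change; set of 4 is {4, 9, 13}
Step 8: union(11, 1) -> already same set; set of 11 now {1, 5, 11, 15}
Step 9: union(4, 8) -> merged; set of 4 now {4, 8, 9, 13}
Step 10: find(3) -> no change; set of 3 is {3}
Step 11: find(0) -> no change; set of 0 is {0}
Step 12: find(0) -> no change; set of 0 is {0}
Step 13: union(12, 9) -> merged; set of 12 now {4, 8, 9, 12, 13}
Step 14: union(0, 1) -> merged; set of 0 now {0, 1, 5, 11, 15}
Step 15: union(7, 11) -> merged; set of 7 now {0, 1, 5, 7, 11, 15}
Step 16: find(12) -> no change; set of 12 is {4, 8, 9, 12, 13}
Step 17: find(1) -> no change; set of 1 is {0, 1, 5, 7, 11, 15}
Set of 5: {0, 1, 5, 7, 11, 15}; 7 is a member.

Answer: yes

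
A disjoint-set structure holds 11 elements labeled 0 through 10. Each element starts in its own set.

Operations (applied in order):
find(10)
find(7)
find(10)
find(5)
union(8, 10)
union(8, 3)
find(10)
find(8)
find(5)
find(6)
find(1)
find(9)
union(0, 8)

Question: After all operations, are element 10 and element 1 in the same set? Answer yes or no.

Answer: no

Derivation:
Step 1: find(10) -> no change; set of 10 is {10}
Step 2: find(7) -> no change; set of 7 is {7}
Step 3: find(10) -> no change; set of 10 is {10}
Step 4: find(5) -> no change; set of 5 is {5}
Step 5: union(8, 10) -> merged; set of 8 now {8, 10}
Step 6: union(8, 3) -> merged; set of 8 now {3, 8, 10}
Step 7: find(10) -> no change; set of 10 is {3, 8, 10}
Step 8: find(8) -> no change; set of 8 is {3, 8, 10}
Step 9: find(5) -> no change; set of 5 is {5}
Step 10: find(6) -> no change; set of 6 is {6}
Step 11: find(1) -> no change; set of 1 is {1}
Step 12: find(9) -> no change; set of 9 is {9}
Step 13: union(0, 8) -> merged; set of 0 now {0, 3, 8, 10}
Set of 10: {0, 3, 8, 10}; 1 is not a member.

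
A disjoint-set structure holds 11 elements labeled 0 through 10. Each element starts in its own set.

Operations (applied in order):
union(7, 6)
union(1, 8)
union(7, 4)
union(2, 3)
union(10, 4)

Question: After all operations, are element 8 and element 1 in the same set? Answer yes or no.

Answer: yes

Derivation:
Step 1: union(7, 6) -> merged; set of 7 now {6, 7}
Step 2: union(1, 8) -> merged; set of 1 now {1, 8}
Step 3: union(7, 4) -> merged; set of 7 now {4, 6, 7}
Step 4: union(2, 3) -> merged; set of 2 now {2, 3}
Step 5: union(10, 4) -> merged; set of 10 now {4, 6, 7, 10}
Set of 8: {1, 8}; 1 is a member.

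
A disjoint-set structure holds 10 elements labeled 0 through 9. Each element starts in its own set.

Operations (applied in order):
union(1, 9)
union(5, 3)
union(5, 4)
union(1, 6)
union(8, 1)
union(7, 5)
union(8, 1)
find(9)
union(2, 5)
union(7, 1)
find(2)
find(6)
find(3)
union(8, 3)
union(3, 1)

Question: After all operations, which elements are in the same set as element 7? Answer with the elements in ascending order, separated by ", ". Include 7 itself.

Answer: 1, 2, 3, 4, 5, 6, 7, 8, 9

Derivation:
Step 1: union(1, 9) -> merged; set of 1 now {1, 9}
Step 2: union(5, 3) -> merged; set of 5 now {3, 5}
Step 3: union(5, 4) -> merged; set of 5 now {3, 4, 5}
Step 4: union(1, 6) -> merged; set of 1 now {1, 6, 9}
Step 5: union(8, 1) -> merged; set of 8 now {1, 6, 8, 9}
Step 6: union(7, 5) -> merged; set of 7 now {3, 4, 5, 7}
Step 7: union(8, 1) -> already same set; set of 8 now {1, 6, 8, 9}
Step 8: find(9) -> no change; set of 9 is {1, 6, 8, 9}
Step 9: union(2, 5) -> merged; set of 2 now {2, 3, 4, 5, 7}
Step 10: union(7, 1) -> merged; set of 7 now {1, 2, 3, 4, 5, 6, 7, 8, 9}
Step 11: find(2) -> no change; set of 2 is {1, 2, 3, 4, 5, 6, 7, 8, 9}
Step 12: find(6) -> no change; set of 6 is {1, 2, 3, 4, 5, 6, 7, 8, 9}
Step 13: find(3) -> no change; set of 3 is {1, 2, 3, 4, 5, 6, 7, 8, 9}
Step 14: union(8, 3) -> already same set; set of 8 now {1, 2, 3, 4, 5, 6, 7, 8, 9}
Step 15: union(3, 1) -> already same set; set of 3 now {1, 2, 3, 4, 5, 6, 7, 8, 9}
Component of 7: {1, 2, 3, 4, 5, 6, 7, 8, 9}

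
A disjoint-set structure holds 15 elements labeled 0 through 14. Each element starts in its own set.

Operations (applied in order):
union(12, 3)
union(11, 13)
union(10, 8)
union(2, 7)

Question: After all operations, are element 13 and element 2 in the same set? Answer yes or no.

Answer: no

Derivation:
Step 1: union(12, 3) -> merged; set of 12 now {3, 12}
Step 2: union(11, 13) -> merged; set of 11 now {11, 13}
Step 3: union(10, 8) -> merged; set of 10 now {8, 10}
Step 4: union(2, 7) -> merged; set of 2 now {2, 7}
Set of 13: {11, 13}; 2 is not a member.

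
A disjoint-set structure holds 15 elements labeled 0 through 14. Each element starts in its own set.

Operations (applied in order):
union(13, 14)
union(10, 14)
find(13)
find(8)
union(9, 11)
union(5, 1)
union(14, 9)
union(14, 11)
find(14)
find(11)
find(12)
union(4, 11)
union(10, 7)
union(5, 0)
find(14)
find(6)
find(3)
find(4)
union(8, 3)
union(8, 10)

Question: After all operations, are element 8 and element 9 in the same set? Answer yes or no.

Step 1: union(13, 14) -> merged; set of 13 now {13, 14}
Step 2: union(10, 14) -> merged; set of 10 now {10, 13, 14}
Step 3: find(13) -> no change; set of 13 is {10, 13, 14}
Step 4: find(8) -> no change; set of 8 is {8}
Step 5: union(9, 11) -> merged; set of 9 now {9, 11}
Step 6: union(5, 1) -> merged; set of 5 now {1, 5}
Step 7: union(14, 9) -> merged; set of 14 now {9, 10, 11, 13, 14}
Step 8: union(14, 11) -> already same set; set of 14 now {9, 10, 11, 13, 14}
Step 9: find(14) -> no change; set of 14 is {9, 10, 11, 13, 14}
Step 10: find(11) -> no change; set of 11 is {9, 10, 11, 13, 14}
Step 11: find(12) -> no change; set of 12 is {12}
Step 12: union(4, 11) -> merged; set of 4 now {4, 9, 10, 11, 13, 14}
Step 13: union(10, 7) -> merged; set of 10 now {4, 7, 9, 10, 11, 13, 14}
Step 14: union(5, 0) -> merged; set of 5 now {0, 1, 5}
Step 15: find(14) -> no change; set of 14 is {4, 7, 9, 10, 11, 13, 14}
Step 16: find(6) -> no change; set of 6 is {6}
Step 17: find(3) -> no change; set of 3 is {3}
Step 18: find(4) -> no change; set of 4 is {4, 7, 9, 10, 11, 13, 14}
Step 19: union(8, 3) -> merged; set of 8 now {3, 8}
Step 20: union(8, 10) -> merged; set of 8 now {3, 4, 7, 8, 9, 10, 11, 13, 14}
Set of 8: {3, 4, 7, 8, 9, 10, 11, 13, 14}; 9 is a member.

Answer: yes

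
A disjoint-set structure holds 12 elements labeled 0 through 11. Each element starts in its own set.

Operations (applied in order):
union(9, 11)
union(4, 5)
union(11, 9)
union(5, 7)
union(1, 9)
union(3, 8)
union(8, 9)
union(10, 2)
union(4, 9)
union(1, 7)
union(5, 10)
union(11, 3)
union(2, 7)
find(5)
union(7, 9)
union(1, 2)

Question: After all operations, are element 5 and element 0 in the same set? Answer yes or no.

Step 1: union(9, 11) -> merged; set of 9 now {9, 11}
Step 2: union(4, 5) -> merged; set of 4 now {4, 5}
Step 3: union(11, 9) -> already same set; set of 11 now {9, 11}
Step 4: union(5, 7) -> merged; set of 5 now {4, 5, 7}
Step 5: union(1, 9) -> merged; set of 1 now {1, 9, 11}
Step 6: union(3, 8) -> merged; set of 3 now {3, 8}
Step 7: union(8, 9) -> merged; set of 8 now {1, 3, 8, 9, 11}
Step 8: union(10, 2) -> merged; set of 10 now {2, 10}
Step 9: union(4, 9) -> merged; set of 4 now {1, 3, 4, 5, 7, 8, 9, 11}
Step 10: union(1, 7) -> already same set; set of 1 now {1, 3, 4, 5, 7, 8, 9, 11}
Step 11: union(5, 10) -> merged; set of 5 now {1, 2, 3, 4, 5, 7, 8, 9, 10, 11}
Step 12: union(11, 3) -> already same set; set of 11 now {1, 2, 3, 4, 5, 7, 8, 9, 10, 11}
Step 13: union(2, 7) -> already same set; set of 2 now {1, 2, 3, 4, 5, 7, 8, 9, 10, 11}
Step 14: find(5) -> no change; set of 5 is {1, 2, 3, 4, 5, 7, 8, 9, 10, 11}
Step 15: union(7, 9) -> already same set; set of 7 now {1, 2, 3, 4, 5, 7, 8, 9, 10, 11}
Step 16: union(1, 2) -> already same set; set of 1 now {1, 2, 3, 4, 5, 7, 8, 9, 10, 11}
Set of 5: {1, 2, 3, 4, 5, 7, 8, 9, 10, 11}; 0 is not a member.

Answer: no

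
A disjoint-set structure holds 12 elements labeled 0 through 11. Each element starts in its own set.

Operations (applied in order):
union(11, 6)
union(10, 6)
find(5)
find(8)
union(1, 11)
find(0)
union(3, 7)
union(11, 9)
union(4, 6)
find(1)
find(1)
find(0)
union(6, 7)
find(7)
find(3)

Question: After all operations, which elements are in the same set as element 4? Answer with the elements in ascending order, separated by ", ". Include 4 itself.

Answer: 1, 3, 4, 6, 7, 9, 10, 11

Derivation:
Step 1: union(11, 6) -> merged; set of 11 now {6, 11}
Step 2: union(10, 6) -> merged; set of 10 now {6, 10, 11}
Step 3: find(5) -> no change; set of 5 is {5}
Step 4: find(8) -> no change; set of 8 is {8}
Step 5: union(1, 11) -> merged; set of 1 now {1, 6, 10, 11}
Step 6: find(0) -> no change; set of 0 is {0}
Step 7: union(3, 7) -> merged; set of 3 now {3, 7}
Step 8: union(11, 9) -> merged; set of 11 now {1, 6, 9, 10, 11}
Step 9: union(4, 6) -> merged; set of 4 now {1, 4, 6, 9, 10, 11}
Step 10: find(1) -> no change; set of 1 is {1, 4, 6, 9, 10, 11}
Step 11: find(1) -> no change; set of 1 is {1, 4, 6, 9, 10, 11}
Step 12: find(0) -> no change; set of 0 is {0}
Step 13: union(6, 7) -> merged; set of 6 now {1, 3, 4, 6, 7, 9, 10, 11}
Step 14: find(7) -> no change; set of 7 is {1, 3, 4, 6, 7, 9, 10, 11}
Step 15: find(3) -> no change; set of 3 is {1, 3, 4, 6, 7, 9, 10, 11}
Component of 4: {1, 3, 4, 6, 7, 9, 10, 11}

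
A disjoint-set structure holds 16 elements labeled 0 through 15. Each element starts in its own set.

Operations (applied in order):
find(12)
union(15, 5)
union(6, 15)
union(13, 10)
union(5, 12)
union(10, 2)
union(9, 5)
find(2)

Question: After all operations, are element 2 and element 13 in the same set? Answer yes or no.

Step 1: find(12) -> no change; set of 12 is {12}
Step 2: union(15, 5) -> merged; set of 15 now {5, 15}
Step 3: union(6, 15) -> merged; set of 6 now {5, 6, 15}
Step 4: union(13, 10) -> merged; set of 13 now {10, 13}
Step 5: union(5, 12) -> merged; set of 5 now {5, 6, 12, 15}
Step 6: union(10, 2) -> merged; set of 10 now {2, 10, 13}
Step 7: union(9, 5) -> merged; set of 9 now {5, 6, 9, 12, 15}
Step 8: find(2) -> no change; set of 2 is {2, 10, 13}
Set of 2: {2, 10, 13}; 13 is a member.

Answer: yes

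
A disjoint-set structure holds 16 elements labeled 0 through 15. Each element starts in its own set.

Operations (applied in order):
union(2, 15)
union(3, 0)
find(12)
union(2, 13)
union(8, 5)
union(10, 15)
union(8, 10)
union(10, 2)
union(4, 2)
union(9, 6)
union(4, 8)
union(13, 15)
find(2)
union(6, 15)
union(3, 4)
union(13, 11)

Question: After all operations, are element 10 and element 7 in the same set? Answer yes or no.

Answer: no

Derivation:
Step 1: union(2, 15) -> merged; set of 2 now {2, 15}
Step 2: union(3, 0) -> merged; set of 3 now {0, 3}
Step 3: find(12) -> no change; set of 12 is {12}
Step 4: union(2, 13) -> merged; set of 2 now {2, 13, 15}
Step 5: union(8, 5) -> merged; set of 8 now {5, 8}
Step 6: union(10, 15) -> merged; set of 10 now {2, 10, 13, 15}
Step 7: union(8, 10) -> merged; set of 8 now {2, 5, 8, 10, 13, 15}
Step 8: union(10, 2) -> already same set; set of 10 now {2, 5, 8, 10, 13, 15}
Step 9: union(4, 2) -> merged; set of 4 now {2, 4, 5, 8, 10, 13, 15}
Step 10: union(9, 6) -> merged; set of 9 now {6, 9}
Step 11: union(4, 8) -> already same set; set of 4 now {2, 4, 5, 8, 10, 13, 15}
Step 12: union(13, 15) -> already same set; set of 13 now {2, 4, 5, 8, 10, 13, 15}
Step 13: find(2) -> no change; set of 2 is {2, 4, 5, 8, 10, 13, 15}
Step 14: union(6, 15) -> merged; set of 6 now {2, 4, 5, 6, 8, 9, 10, 13, 15}
Step 15: union(3, 4) -> merged; set of 3 now {0, 2, 3, 4, 5, 6, 8, 9, 10, 13, 15}
Step 16: union(13, 11) -> merged; set of 13 now {0, 2, 3, 4, 5, 6, 8, 9, 10, 11, 13, 15}
Set of 10: {0, 2, 3, 4, 5, 6, 8, 9, 10, 11, 13, 15}; 7 is not a member.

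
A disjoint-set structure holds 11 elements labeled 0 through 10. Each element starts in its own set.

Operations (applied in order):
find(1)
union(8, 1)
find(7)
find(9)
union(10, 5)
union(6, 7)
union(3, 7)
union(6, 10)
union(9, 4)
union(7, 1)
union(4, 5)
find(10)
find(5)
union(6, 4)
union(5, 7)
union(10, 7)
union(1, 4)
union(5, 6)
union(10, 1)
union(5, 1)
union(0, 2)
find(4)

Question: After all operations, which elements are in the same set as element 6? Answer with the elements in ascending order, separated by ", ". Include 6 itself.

Answer: 1, 3, 4, 5, 6, 7, 8, 9, 10

Derivation:
Step 1: find(1) -> no change; set of 1 is {1}
Step 2: union(8, 1) -> merged; set of 8 now {1, 8}
Step 3: find(7) -> no change; set of 7 is {7}
Step 4: find(9) -> no change; set of 9 is {9}
Step 5: union(10, 5) -> merged; set of 10 now {5, 10}
Step 6: union(6, 7) -> merged; set of 6 now {6, 7}
Step 7: union(3, 7) -> merged; set of 3 now {3, 6, 7}
Step 8: union(6, 10) -> merged; set of 6 now {3, 5, 6, 7, 10}
Step 9: union(9, 4) -> merged; set of 9 now {4, 9}
Step 10: union(7, 1) -> merged; set of 7 now {1, 3, 5, 6, 7, 8, 10}
Step 11: union(4, 5) -> merged; set of 4 now {1, 3, 4, 5, 6, 7, 8, 9, 10}
Step 12: find(10) -> no change; set of 10 is {1, 3, 4, 5, 6, 7, 8, 9, 10}
Step 13: find(5) -> no change; set of 5 is {1, 3, 4, 5, 6, 7, 8, 9, 10}
Step 14: union(6, 4) -> already same set; set of 6 now {1, 3, 4, 5, 6, 7, 8, 9, 10}
Step 15: union(5, 7) -> already same set; set of 5 now {1, 3, 4, 5, 6, 7, 8, 9, 10}
Step 16: union(10, 7) -> already same set; set of 10 now {1, 3, 4, 5, 6, 7, 8, 9, 10}
Step 17: union(1, 4) -> already same set; set of 1 now {1, 3, 4, 5, 6, 7, 8, 9, 10}
Step 18: union(5, 6) -> already same set; set of 5 now {1, 3, 4, 5, 6, 7, 8, 9, 10}
Step 19: union(10, 1) -> already same set; set of 10 now {1, 3, 4, 5, 6, 7, 8, 9, 10}
Step 20: union(5, 1) -> already same set; set of 5 now {1, 3, 4, 5, 6, 7, 8, 9, 10}
Step 21: union(0, 2) -> merged; set of 0 now {0, 2}
Step 22: find(4) -> no change; set of 4 is {1, 3, 4, 5, 6, 7, 8, 9, 10}
Component of 6: {1, 3, 4, 5, 6, 7, 8, 9, 10}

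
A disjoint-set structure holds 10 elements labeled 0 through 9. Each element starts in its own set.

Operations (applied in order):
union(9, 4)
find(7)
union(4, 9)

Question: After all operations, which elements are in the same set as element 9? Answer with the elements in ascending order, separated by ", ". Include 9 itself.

Step 1: union(9, 4) -> merged; set of 9 now {4, 9}
Step 2: find(7) -> no change; set of 7 is {7}
Step 3: union(4, 9) -> already same set; set of 4 now {4, 9}
Component of 9: {4, 9}

Answer: 4, 9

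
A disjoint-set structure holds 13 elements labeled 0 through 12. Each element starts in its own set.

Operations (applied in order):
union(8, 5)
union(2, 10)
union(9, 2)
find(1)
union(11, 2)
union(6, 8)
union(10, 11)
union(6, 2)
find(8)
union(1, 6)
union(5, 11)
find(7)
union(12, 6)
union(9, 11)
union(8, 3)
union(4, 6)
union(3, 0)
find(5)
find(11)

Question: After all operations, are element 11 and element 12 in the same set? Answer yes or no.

Answer: yes

Derivation:
Step 1: union(8, 5) -> merged; set of 8 now {5, 8}
Step 2: union(2, 10) -> merged; set of 2 now {2, 10}
Step 3: union(9, 2) -> merged; set of 9 now {2, 9, 10}
Step 4: find(1) -> no change; set of 1 is {1}
Step 5: union(11, 2) -> merged; set of 11 now {2, 9, 10, 11}
Step 6: union(6, 8) -> merged; set of 6 now {5, 6, 8}
Step 7: union(10, 11) -> already same set; set of 10 now {2, 9, 10, 11}
Step 8: union(6, 2) -> merged; set of 6 now {2, 5, 6, 8, 9, 10, 11}
Step 9: find(8) -> no change; set of 8 is {2, 5, 6, 8, 9, 10, 11}
Step 10: union(1, 6) -> merged; set of 1 now {1, 2, 5, 6, 8, 9, 10, 11}
Step 11: union(5, 11) -> already same set; set of 5 now {1, 2, 5, 6, 8, 9, 10, 11}
Step 12: find(7) -> no change; set of 7 is {7}
Step 13: union(12, 6) -> merged; set of 12 now {1, 2, 5, 6, 8, 9, 10, 11, 12}
Step 14: union(9, 11) -> already same set; set of 9 now {1, 2, 5, 6, 8, 9, 10, 11, 12}
Step 15: union(8, 3) -> merged; set of 8 now {1, 2, 3, 5, 6, 8, 9, 10, 11, 12}
Step 16: union(4, 6) -> merged; set of 4 now {1, 2, 3, 4, 5, 6, 8, 9, 10, 11, 12}
Step 17: union(3, 0) -> merged; set of 3 now {0, 1, 2, 3, 4, 5, 6, 8, 9, 10, 11, 12}
Step 18: find(5) -> no change; set of 5 is {0, 1, 2, 3, 4, 5, 6, 8, 9, 10, 11, 12}
Step 19: find(11) -> no change; set of 11 is {0, 1, 2, 3, 4, 5, 6, 8, 9, 10, 11, 12}
Set of 11: {0, 1, 2, 3, 4, 5, 6, 8, 9, 10, 11, 12}; 12 is a member.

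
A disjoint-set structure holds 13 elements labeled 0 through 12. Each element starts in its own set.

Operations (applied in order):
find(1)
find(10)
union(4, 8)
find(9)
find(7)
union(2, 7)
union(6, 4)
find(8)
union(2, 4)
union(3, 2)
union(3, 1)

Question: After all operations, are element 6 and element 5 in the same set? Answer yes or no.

Answer: no

Derivation:
Step 1: find(1) -> no change; set of 1 is {1}
Step 2: find(10) -> no change; set of 10 is {10}
Step 3: union(4, 8) -> merged; set of 4 now {4, 8}
Step 4: find(9) -> no change; set of 9 is {9}
Step 5: find(7) -> no change; set of 7 is {7}
Step 6: union(2, 7) -> merged; set of 2 now {2, 7}
Step 7: union(6, 4) -> merged; set of 6 now {4, 6, 8}
Step 8: find(8) -> no change; set of 8 is {4, 6, 8}
Step 9: union(2, 4) -> merged; set of 2 now {2, 4, 6, 7, 8}
Step 10: union(3, 2) -> merged; set of 3 now {2, 3, 4, 6, 7, 8}
Step 11: union(3, 1) -> merged; set of 3 now {1, 2, 3, 4, 6, 7, 8}
Set of 6: {1, 2, 3, 4, 6, 7, 8}; 5 is not a member.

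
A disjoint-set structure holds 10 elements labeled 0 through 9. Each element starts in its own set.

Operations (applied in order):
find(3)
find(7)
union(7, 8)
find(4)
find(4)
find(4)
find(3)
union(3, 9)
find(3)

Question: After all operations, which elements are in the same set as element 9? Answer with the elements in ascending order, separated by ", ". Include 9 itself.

Answer: 3, 9

Derivation:
Step 1: find(3) -> no change; set of 3 is {3}
Step 2: find(7) -> no change; set of 7 is {7}
Step 3: union(7, 8) -> merged; set of 7 now {7, 8}
Step 4: find(4) -> no change; set of 4 is {4}
Step 5: find(4) -> no change; set of 4 is {4}
Step 6: find(4) -> no change; set of 4 is {4}
Step 7: find(3) -> no change; set of 3 is {3}
Step 8: union(3, 9) -> merged; set of 3 now {3, 9}
Step 9: find(3) -> no change; set of 3 is {3, 9}
Component of 9: {3, 9}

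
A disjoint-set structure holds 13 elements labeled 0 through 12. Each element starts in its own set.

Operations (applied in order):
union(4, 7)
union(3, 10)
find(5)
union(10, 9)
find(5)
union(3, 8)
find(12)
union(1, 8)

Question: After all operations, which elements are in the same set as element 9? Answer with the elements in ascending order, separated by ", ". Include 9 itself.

Answer: 1, 3, 8, 9, 10

Derivation:
Step 1: union(4, 7) -> merged; set of 4 now {4, 7}
Step 2: union(3, 10) -> merged; set of 3 now {3, 10}
Step 3: find(5) -> no change; set of 5 is {5}
Step 4: union(10, 9) -> merged; set of 10 now {3, 9, 10}
Step 5: find(5) -> no change; set of 5 is {5}
Step 6: union(3, 8) -> merged; set of 3 now {3, 8, 9, 10}
Step 7: find(12) -> no change; set of 12 is {12}
Step 8: union(1, 8) -> merged; set of 1 now {1, 3, 8, 9, 10}
Component of 9: {1, 3, 8, 9, 10}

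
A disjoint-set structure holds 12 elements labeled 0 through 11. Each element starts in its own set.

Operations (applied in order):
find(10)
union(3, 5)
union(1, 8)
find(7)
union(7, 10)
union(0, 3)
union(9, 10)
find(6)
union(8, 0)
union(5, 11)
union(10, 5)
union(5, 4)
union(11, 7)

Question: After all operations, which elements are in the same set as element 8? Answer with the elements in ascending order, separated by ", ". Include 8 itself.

Step 1: find(10) -> no change; set of 10 is {10}
Step 2: union(3, 5) -> merged; set of 3 now {3, 5}
Step 3: union(1, 8) -> merged; set of 1 now {1, 8}
Step 4: find(7) -> no change; set of 7 is {7}
Step 5: union(7, 10) -> merged; set of 7 now {7, 10}
Step 6: union(0, 3) -> merged; set of 0 now {0, 3, 5}
Step 7: union(9, 10) -> merged; set of 9 now {7, 9, 10}
Step 8: find(6) -> no change; set of 6 is {6}
Step 9: union(8, 0) -> merged; set of 8 now {0, 1, 3, 5, 8}
Step 10: union(5, 11) -> merged; set of 5 now {0, 1, 3, 5, 8, 11}
Step 11: union(10, 5) -> merged; set of 10 now {0, 1, 3, 5, 7, 8, 9, 10, 11}
Step 12: union(5, 4) -> merged; set of 5 now {0, 1, 3, 4, 5, 7, 8, 9, 10, 11}
Step 13: union(11, 7) -> already same set; set of 11 now {0, 1, 3, 4, 5, 7, 8, 9, 10, 11}
Component of 8: {0, 1, 3, 4, 5, 7, 8, 9, 10, 11}

Answer: 0, 1, 3, 4, 5, 7, 8, 9, 10, 11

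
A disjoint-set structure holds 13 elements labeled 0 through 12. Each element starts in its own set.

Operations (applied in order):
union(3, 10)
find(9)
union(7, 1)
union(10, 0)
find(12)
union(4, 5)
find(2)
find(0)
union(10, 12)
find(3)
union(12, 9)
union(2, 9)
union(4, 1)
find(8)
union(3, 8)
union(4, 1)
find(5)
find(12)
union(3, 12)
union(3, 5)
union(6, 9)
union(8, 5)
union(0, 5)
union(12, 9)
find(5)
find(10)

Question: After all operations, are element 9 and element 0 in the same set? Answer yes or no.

Answer: yes

Derivation:
Step 1: union(3, 10) -> merged; set of 3 now {3, 10}
Step 2: find(9) -> no change; set of 9 is {9}
Step 3: union(7, 1) -> merged; set of 7 now {1, 7}
Step 4: union(10, 0) -> merged; set of 10 now {0, 3, 10}
Step 5: find(12) -> no change; set of 12 is {12}
Step 6: union(4, 5) -> merged; set of 4 now {4, 5}
Step 7: find(2) -> no change; set of 2 is {2}
Step 8: find(0) -> no change; set of 0 is {0, 3, 10}
Step 9: union(10, 12) -> merged; set of 10 now {0, 3, 10, 12}
Step 10: find(3) -> no change; set of 3 is {0, 3, 10, 12}
Step 11: union(12, 9) -> merged; set of 12 now {0, 3, 9, 10, 12}
Step 12: union(2, 9) -> merged; set of 2 now {0, 2, 3, 9, 10, 12}
Step 13: union(4, 1) -> merged; set of 4 now {1, 4, 5, 7}
Step 14: find(8) -> no change; set of 8 is {8}
Step 15: union(3, 8) -> merged; set of 3 now {0, 2, 3, 8, 9, 10, 12}
Step 16: union(4, 1) -> already same set; set of 4 now {1, 4, 5, 7}
Step 17: find(5) -> no change; set of 5 is {1, 4, 5, 7}
Step 18: find(12) -> no change; set of 12 is {0, 2, 3, 8, 9, 10, 12}
Step 19: union(3, 12) -> already same set; set of 3 now {0, 2, 3, 8, 9, 10, 12}
Step 20: union(3, 5) -> merged; set of 3 now {0, 1, 2, 3, 4, 5, 7, 8, 9, 10, 12}
Step 21: union(6, 9) -> merged; set of 6 now {0, 1, 2, 3, 4, 5, 6, 7, 8, 9, 10, 12}
Step 22: union(8, 5) -> already same set; set of 8 now {0, 1, 2, 3, 4, 5, 6, 7, 8, 9, 10, 12}
Step 23: union(0, 5) -> already same set; set of 0 now {0, 1, 2, 3, 4, 5, 6, 7, 8, 9, 10, 12}
Step 24: union(12, 9) -> already same set; set of 12 now {0, 1, 2, 3, 4, 5, 6, 7, 8, 9, 10, 12}
Step 25: find(5) -> no change; set of 5 is {0, 1, 2, 3, 4, 5, 6, 7, 8, 9, 10, 12}
Step 26: find(10) -> no change; set of 10 is {0, 1, 2, 3, 4, 5, 6, 7, 8, 9, 10, 12}
Set of 9: {0, 1, 2, 3, 4, 5, 6, 7, 8, 9, 10, 12}; 0 is a member.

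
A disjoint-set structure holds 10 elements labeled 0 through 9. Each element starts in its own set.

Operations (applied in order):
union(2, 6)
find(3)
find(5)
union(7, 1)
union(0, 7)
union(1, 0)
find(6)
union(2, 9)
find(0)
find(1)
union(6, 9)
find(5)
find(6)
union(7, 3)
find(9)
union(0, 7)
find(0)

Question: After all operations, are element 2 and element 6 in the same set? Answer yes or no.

Step 1: union(2, 6) -> merged; set of 2 now {2, 6}
Step 2: find(3) -> no change; set of 3 is {3}
Step 3: find(5) -> no change; set of 5 is {5}
Step 4: union(7, 1) -> merged; set of 7 now {1, 7}
Step 5: union(0, 7) -> merged; set of 0 now {0, 1, 7}
Step 6: union(1, 0) -> already same set; set of 1 now {0, 1, 7}
Step 7: find(6) -> no change; set of 6 is {2, 6}
Step 8: union(2, 9) -> merged; set of 2 now {2, 6, 9}
Step 9: find(0) -> no change; set of 0 is {0, 1, 7}
Step 10: find(1) -> no change; set of 1 is {0, 1, 7}
Step 11: union(6, 9) -> already same set; set of 6 now {2, 6, 9}
Step 12: find(5) -> no change; set of 5 is {5}
Step 13: find(6) -> no change; set of 6 is {2, 6, 9}
Step 14: union(7, 3) -> merged; set of 7 now {0, 1, 3, 7}
Step 15: find(9) -> no change; set of 9 is {2, 6, 9}
Step 16: union(0, 7) -> already same set; set of 0 now {0, 1, 3, 7}
Step 17: find(0) -> no change; set of 0 is {0, 1, 3, 7}
Set of 2: {2, 6, 9}; 6 is a member.

Answer: yes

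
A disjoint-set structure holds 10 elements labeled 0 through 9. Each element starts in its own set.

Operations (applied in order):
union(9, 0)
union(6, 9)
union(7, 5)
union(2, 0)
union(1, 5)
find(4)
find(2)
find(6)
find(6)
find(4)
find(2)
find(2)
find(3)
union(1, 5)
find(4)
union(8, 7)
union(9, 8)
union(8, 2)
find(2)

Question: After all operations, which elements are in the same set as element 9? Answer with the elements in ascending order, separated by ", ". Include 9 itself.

Answer: 0, 1, 2, 5, 6, 7, 8, 9

Derivation:
Step 1: union(9, 0) -> merged; set of 9 now {0, 9}
Step 2: union(6, 9) -> merged; set of 6 now {0, 6, 9}
Step 3: union(7, 5) -> merged; set of 7 now {5, 7}
Step 4: union(2, 0) -> merged; set of 2 now {0, 2, 6, 9}
Step 5: union(1, 5) -> merged; set of 1 now {1, 5, 7}
Step 6: find(4) -> no change; set of 4 is {4}
Step 7: find(2) -> no change; set of 2 is {0, 2, 6, 9}
Step 8: find(6) -> no change; set of 6 is {0, 2, 6, 9}
Step 9: find(6) -> no change; set of 6 is {0, 2, 6, 9}
Step 10: find(4) -> no change; set of 4 is {4}
Step 11: find(2) -> no change; set of 2 is {0, 2, 6, 9}
Step 12: find(2) -> no change; set of 2 is {0, 2, 6, 9}
Step 13: find(3) -> no change; set of 3 is {3}
Step 14: union(1, 5) -> already same set; set of 1 now {1, 5, 7}
Step 15: find(4) -> no change; set of 4 is {4}
Step 16: union(8, 7) -> merged; set of 8 now {1, 5, 7, 8}
Step 17: union(9, 8) -> merged; set of 9 now {0, 1, 2, 5, 6, 7, 8, 9}
Step 18: union(8, 2) -> already same set; set of 8 now {0, 1, 2, 5, 6, 7, 8, 9}
Step 19: find(2) -> no change; set of 2 is {0, 1, 2, 5, 6, 7, 8, 9}
Component of 9: {0, 1, 2, 5, 6, 7, 8, 9}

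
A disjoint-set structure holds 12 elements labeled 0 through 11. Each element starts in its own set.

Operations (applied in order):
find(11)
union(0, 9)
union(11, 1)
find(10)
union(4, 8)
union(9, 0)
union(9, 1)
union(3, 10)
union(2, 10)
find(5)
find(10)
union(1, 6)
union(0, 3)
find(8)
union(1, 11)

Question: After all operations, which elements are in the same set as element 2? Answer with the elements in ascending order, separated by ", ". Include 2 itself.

Answer: 0, 1, 2, 3, 6, 9, 10, 11

Derivation:
Step 1: find(11) -> no change; set of 11 is {11}
Step 2: union(0, 9) -> merged; set of 0 now {0, 9}
Step 3: union(11, 1) -> merged; set of 11 now {1, 11}
Step 4: find(10) -> no change; set of 10 is {10}
Step 5: union(4, 8) -> merged; set of 4 now {4, 8}
Step 6: union(9, 0) -> already same set; set of 9 now {0, 9}
Step 7: union(9, 1) -> merged; set of 9 now {0, 1, 9, 11}
Step 8: union(3, 10) -> merged; set of 3 now {3, 10}
Step 9: union(2, 10) -> merged; set of 2 now {2, 3, 10}
Step 10: find(5) -> no change; set of 5 is {5}
Step 11: find(10) -> no change; set of 10 is {2, 3, 10}
Step 12: union(1, 6) -> merged; set of 1 now {0, 1, 6, 9, 11}
Step 13: union(0, 3) -> merged; set of 0 now {0, 1, 2, 3, 6, 9, 10, 11}
Step 14: find(8) -> no change; set of 8 is {4, 8}
Step 15: union(1, 11) -> already same set; set of 1 now {0, 1, 2, 3, 6, 9, 10, 11}
Component of 2: {0, 1, 2, 3, 6, 9, 10, 11}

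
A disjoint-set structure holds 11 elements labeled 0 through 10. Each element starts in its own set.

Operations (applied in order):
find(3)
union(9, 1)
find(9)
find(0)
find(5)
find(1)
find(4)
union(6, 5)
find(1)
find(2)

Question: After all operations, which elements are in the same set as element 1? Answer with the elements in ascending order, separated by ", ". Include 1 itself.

Step 1: find(3) -> no change; set of 3 is {3}
Step 2: union(9, 1) -> merged; set of 9 now {1, 9}
Step 3: find(9) -> no change; set of 9 is {1, 9}
Step 4: find(0) -> no change; set of 0 is {0}
Step 5: find(5) -> no change; set of 5 is {5}
Step 6: find(1) -> no change; set of 1 is {1, 9}
Step 7: find(4) -> no change; set of 4 is {4}
Step 8: union(6, 5) -> merged; set of 6 now {5, 6}
Step 9: find(1) -> no change; set of 1 is {1, 9}
Step 10: find(2) -> no change; set of 2 is {2}
Component of 1: {1, 9}

Answer: 1, 9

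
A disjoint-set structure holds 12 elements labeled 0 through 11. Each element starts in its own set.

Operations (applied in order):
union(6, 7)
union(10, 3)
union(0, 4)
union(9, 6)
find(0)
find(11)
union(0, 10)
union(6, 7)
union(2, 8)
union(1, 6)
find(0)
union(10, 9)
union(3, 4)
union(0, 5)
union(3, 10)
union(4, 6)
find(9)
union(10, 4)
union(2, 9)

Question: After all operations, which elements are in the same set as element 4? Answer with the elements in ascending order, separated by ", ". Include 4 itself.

Answer: 0, 1, 2, 3, 4, 5, 6, 7, 8, 9, 10

Derivation:
Step 1: union(6, 7) -> merged; set of 6 now {6, 7}
Step 2: union(10, 3) -> merged; set of 10 now {3, 10}
Step 3: union(0, 4) -> merged; set of 0 now {0, 4}
Step 4: union(9, 6) -> merged; set of 9 now {6, 7, 9}
Step 5: find(0) -> no change; set of 0 is {0, 4}
Step 6: find(11) -> no change; set of 11 is {11}
Step 7: union(0, 10) -> merged; set of 0 now {0, 3, 4, 10}
Step 8: union(6, 7) -> already same set; set of 6 now {6, 7, 9}
Step 9: union(2, 8) -> merged; set of 2 now {2, 8}
Step 10: union(1, 6) -> merged; set of 1 now {1, 6, 7, 9}
Step 11: find(0) -> no change; set of 0 is {0, 3, 4, 10}
Step 12: union(10, 9) -> merged; set of 10 now {0, 1, 3, 4, 6, 7, 9, 10}
Step 13: union(3, 4) -> already same set; set of 3 now {0, 1, 3, 4, 6, 7, 9, 10}
Step 14: union(0, 5) -> merged; set of 0 now {0, 1, 3, 4, 5, 6, 7, 9, 10}
Step 15: union(3, 10) -> already same set; set of 3 now {0, 1, 3, 4, 5, 6, 7, 9, 10}
Step 16: union(4, 6) -> already same set; set of 4 now {0, 1, 3, 4, 5, 6, 7, 9, 10}
Step 17: find(9) -> no change; set of 9 is {0, 1, 3, 4, 5, 6, 7, 9, 10}
Step 18: union(10, 4) -> already same set; set of 10 now {0, 1, 3, 4, 5, 6, 7, 9, 10}
Step 19: union(2, 9) -> merged; set of 2 now {0, 1, 2, 3, 4, 5, 6, 7, 8, 9, 10}
Component of 4: {0, 1, 2, 3, 4, 5, 6, 7, 8, 9, 10}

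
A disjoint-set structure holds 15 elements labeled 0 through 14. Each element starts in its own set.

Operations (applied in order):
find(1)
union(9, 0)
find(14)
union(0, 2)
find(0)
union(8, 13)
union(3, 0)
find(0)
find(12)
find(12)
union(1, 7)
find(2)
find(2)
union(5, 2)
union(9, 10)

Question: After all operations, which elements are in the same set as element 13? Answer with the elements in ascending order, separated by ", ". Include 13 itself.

Step 1: find(1) -> no change; set of 1 is {1}
Step 2: union(9, 0) -> merged; set of 9 now {0, 9}
Step 3: find(14) -> no change; set of 14 is {14}
Step 4: union(0, 2) -> merged; set of 0 now {0, 2, 9}
Step 5: find(0) -> no change; set of 0 is {0, 2, 9}
Step 6: union(8, 13) -> merged; set of 8 now {8, 13}
Step 7: union(3, 0) -> merged; set of 3 now {0, 2, 3, 9}
Step 8: find(0) -> no change; set of 0 is {0, 2, 3, 9}
Step 9: find(12) -> no change; set of 12 is {12}
Step 10: find(12) -> no change; set of 12 is {12}
Step 11: union(1, 7) -> merged; set of 1 now {1, 7}
Step 12: find(2) -> no change; set of 2 is {0, 2, 3, 9}
Step 13: find(2) -> no change; set of 2 is {0, 2, 3, 9}
Step 14: union(5, 2) -> merged; set of 5 now {0, 2, 3, 5, 9}
Step 15: union(9, 10) -> merged; set of 9 now {0, 2, 3, 5, 9, 10}
Component of 13: {8, 13}

Answer: 8, 13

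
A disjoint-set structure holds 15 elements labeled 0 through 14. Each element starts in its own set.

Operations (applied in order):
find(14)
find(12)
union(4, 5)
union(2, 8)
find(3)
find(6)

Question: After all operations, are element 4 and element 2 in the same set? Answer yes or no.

Step 1: find(14) -> no change; set of 14 is {14}
Step 2: find(12) -> no change; set of 12 is {12}
Step 3: union(4, 5) -> merged; set of 4 now {4, 5}
Step 4: union(2, 8) -> merged; set of 2 now {2, 8}
Step 5: find(3) -> no change; set of 3 is {3}
Step 6: find(6) -> no change; set of 6 is {6}
Set of 4: {4, 5}; 2 is not a member.

Answer: no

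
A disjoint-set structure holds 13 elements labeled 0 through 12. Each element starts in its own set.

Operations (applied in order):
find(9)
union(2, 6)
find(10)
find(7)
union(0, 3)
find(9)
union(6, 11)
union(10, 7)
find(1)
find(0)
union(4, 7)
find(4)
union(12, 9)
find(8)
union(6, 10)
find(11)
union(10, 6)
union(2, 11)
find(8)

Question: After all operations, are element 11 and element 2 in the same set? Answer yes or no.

Answer: yes

Derivation:
Step 1: find(9) -> no change; set of 9 is {9}
Step 2: union(2, 6) -> merged; set of 2 now {2, 6}
Step 3: find(10) -> no change; set of 10 is {10}
Step 4: find(7) -> no change; set of 7 is {7}
Step 5: union(0, 3) -> merged; set of 0 now {0, 3}
Step 6: find(9) -> no change; set of 9 is {9}
Step 7: union(6, 11) -> merged; set of 6 now {2, 6, 11}
Step 8: union(10, 7) -> merged; set of 10 now {7, 10}
Step 9: find(1) -> no change; set of 1 is {1}
Step 10: find(0) -> no change; set of 0 is {0, 3}
Step 11: union(4, 7) -> merged; set of 4 now {4, 7, 10}
Step 12: find(4) -> no change; set of 4 is {4, 7, 10}
Step 13: union(12, 9) -> merged; set of 12 now {9, 12}
Step 14: find(8) -> no change; set of 8 is {8}
Step 15: union(6, 10) -> merged; set of 6 now {2, 4, 6, 7, 10, 11}
Step 16: find(11) -> no change; set of 11 is {2, 4, 6, 7, 10, 11}
Step 17: union(10, 6) -> already same set; set of 10 now {2, 4, 6, 7, 10, 11}
Step 18: union(2, 11) -> already same set; set of 2 now {2, 4, 6, 7, 10, 11}
Step 19: find(8) -> no change; set of 8 is {8}
Set of 11: {2, 4, 6, 7, 10, 11}; 2 is a member.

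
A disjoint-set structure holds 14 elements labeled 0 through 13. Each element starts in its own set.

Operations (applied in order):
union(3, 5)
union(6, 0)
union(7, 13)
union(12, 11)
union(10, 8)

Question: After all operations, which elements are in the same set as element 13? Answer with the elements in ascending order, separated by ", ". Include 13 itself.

Step 1: union(3, 5) -> merged; set of 3 now {3, 5}
Step 2: union(6, 0) -> merged; set of 6 now {0, 6}
Step 3: union(7, 13) -> merged; set of 7 now {7, 13}
Step 4: union(12, 11) -> merged; set of 12 now {11, 12}
Step 5: union(10, 8) -> merged; set of 10 now {8, 10}
Component of 13: {7, 13}

Answer: 7, 13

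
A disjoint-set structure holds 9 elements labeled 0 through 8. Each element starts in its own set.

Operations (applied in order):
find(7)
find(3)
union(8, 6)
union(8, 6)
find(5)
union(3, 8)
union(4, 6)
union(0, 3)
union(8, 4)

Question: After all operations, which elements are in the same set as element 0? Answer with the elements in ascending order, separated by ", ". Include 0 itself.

Answer: 0, 3, 4, 6, 8

Derivation:
Step 1: find(7) -> no change; set of 7 is {7}
Step 2: find(3) -> no change; set of 3 is {3}
Step 3: union(8, 6) -> merged; set of 8 now {6, 8}
Step 4: union(8, 6) -> already same set; set of 8 now {6, 8}
Step 5: find(5) -> no change; set of 5 is {5}
Step 6: union(3, 8) -> merged; set of 3 now {3, 6, 8}
Step 7: union(4, 6) -> merged; set of 4 now {3, 4, 6, 8}
Step 8: union(0, 3) -> merged; set of 0 now {0, 3, 4, 6, 8}
Step 9: union(8, 4) -> already same set; set of 8 now {0, 3, 4, 6, 8}
Component of 0: {0, 3, 4, 6, 8}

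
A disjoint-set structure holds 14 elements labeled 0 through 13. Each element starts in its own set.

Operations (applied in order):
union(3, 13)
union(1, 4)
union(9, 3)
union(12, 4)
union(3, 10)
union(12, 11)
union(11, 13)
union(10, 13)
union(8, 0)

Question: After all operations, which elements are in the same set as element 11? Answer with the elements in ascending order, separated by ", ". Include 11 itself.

Step 1: union(3, 13) -> merged; set of 3 now {3, 13}
Step 2: union(1, 4) -> merged; set of 1 now {1, 4}
Step 3: union(9, 3) -> merged; set of 9 now {3, 9, 13}
Step 4: union(12, 4) -> merged; set of 12 now {1, 4, 12}
Step 5: union(3, 10) -> merged; set of 3 now {3, 9, 10, 13}
Step 6: union(12, 11) -> merged; set of 12 now {1, 4, 11, 12}
Step 7: union(11, 13) -> merged; set of 11 now {1, 3, 4, 9, 10, 11, 12, 13}
Step 8: union(10, 13) -> already same set; set of 10 now {1, 3, 4, 9, 10, 11, 12, 13}
Step 9: union(8, 0) -> merged; set of 8 now {0, 8}
Component of 11: {1, 3, 4, 9, 10, 11, 12, 13}

Answer: 1, 3, 4, 9, 10, 11, 12, 13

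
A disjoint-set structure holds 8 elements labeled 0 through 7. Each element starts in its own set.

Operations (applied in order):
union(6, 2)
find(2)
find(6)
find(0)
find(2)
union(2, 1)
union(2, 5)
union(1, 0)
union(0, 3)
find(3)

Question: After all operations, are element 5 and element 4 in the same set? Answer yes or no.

Step 1: union(6, 2) -> merged; set of 6 now {2, 6}
Step 2: find(2) -> no change; set of 2 is {2, 6}
Step 3: find(6) -> no change; set of 6 is {2, 6}
Step 4: find(0) -> no change; set of 0 is {0}
Step 5: find(2) -> no change; set of 2 is {2, 6}
Step 6: union(2, 1) -> merged; set of 2 now {1, 2, 6}
Step 7: union(2, 5) -> merged; set of 2 now {1, 2, 5, 6}
Step 8: union(1, 0) -> merged; set of 1 now {0, 1, 2, 5, 6}
Step 9: union(0, 3) -> merged; set of 0 now {0, 1, 2, 3, 5, 6}
Step 10: find(3) -> no change; set of 3 is {0, 1, 2, 3, 5, 6}
Set of 5: {0, 1, 2, 3, 5, 6}; 4 is not a member.

Answer: no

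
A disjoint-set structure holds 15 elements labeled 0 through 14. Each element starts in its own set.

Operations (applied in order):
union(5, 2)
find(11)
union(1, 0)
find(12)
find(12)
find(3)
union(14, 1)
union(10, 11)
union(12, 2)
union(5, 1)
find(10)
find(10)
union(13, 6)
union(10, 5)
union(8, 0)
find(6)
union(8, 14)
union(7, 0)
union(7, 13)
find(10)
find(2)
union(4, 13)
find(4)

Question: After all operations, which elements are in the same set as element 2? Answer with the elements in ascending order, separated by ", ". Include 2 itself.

Answer: 0, 1, 2, 4, 5, 6, 7, 8, 10, 11, 12, 13, 14

Derivation:
Step 1: union(5, 2) -> merged; set of 5 now {2, 5}
Step 2: find(11) -> no change; set of 11 is {11}
Step 3: union(1, 0) -> merged; set of 1 now {0, 1}
Step 4: find(12) -> no change; set of 12 is {12}
Step 5: find(12) -> no change; set of 12 is {12}
Step 6: find(3) -> no change; set of 3 is {3}
Step 7: union(14, 1) -> merged; set of 14 now {0, 1, 14}
Step 8: union(10, 11) -> merged; set of 10 now {10, 11}
Step 9: union(12, 2) -> merged; set of 12 now {2, 5, 12}
Step 10: union(5, 1) -> merged; set of 5 now {0, 1, 2, 5, 12, 14}
Step 11: find(10) -> no change; set of 10 is {10, 11}
Step 12: find(10) -> no change; set of 10 is {10, 11}
Step 13: union(13, 6) -> merged; set of 13 now {6, 13}
Step 14: union(10, 5) -> merged; set of 10 now {0, 1, 2, 5, 10, 11, 12, 14}
Step 15: union(8, 0) -> merged; set of 8 now {0, 1, 2, 5, 8, 10, 11, 12, 14}
Step 16: find(6) -> no change; set of 6 is {6, 13}
Step 17: union(8, 14) -> already same set; set of 8 now {0, 1, 2, 5, 8, 10, 11, 12, 14}
Step 18: union(7, 0) -> merged; set of 7 now {0, 1, 2, 5, 7, 8, 10, 11, 12, 14}
Step 19: union(7, 13) -> merged; set of 7 now {0, 1, 2, 5, 6, 7, 8, 10, 11, 12, 13, 14}
Step 20: find(10) -> no change; set of 10 is {0, 1, 2, 5, 6, 7, 8, 10, 11, 12, 13, 14}
Step 21: find(2) -> no change; set of 2 is {0, 1, 2, 5, 6, 7, 8, 10, 11, 12, 13, 14}
Step 22: union(4, 13) -> merged; set of 4 now {0, 1, 2, 4, 5, 6, 7, 8, 10, 11, 12, 13, 14}
Step 23: find(4) -> no change; set of 4 is {0, 1, 2, 4, 5, 6, 7, 8, 10, 11, 12, 13, 14}
Component of 2: {0, 1, 2, 4, 5, 6, 7, 8, 10, 11, 12, 13, 14}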